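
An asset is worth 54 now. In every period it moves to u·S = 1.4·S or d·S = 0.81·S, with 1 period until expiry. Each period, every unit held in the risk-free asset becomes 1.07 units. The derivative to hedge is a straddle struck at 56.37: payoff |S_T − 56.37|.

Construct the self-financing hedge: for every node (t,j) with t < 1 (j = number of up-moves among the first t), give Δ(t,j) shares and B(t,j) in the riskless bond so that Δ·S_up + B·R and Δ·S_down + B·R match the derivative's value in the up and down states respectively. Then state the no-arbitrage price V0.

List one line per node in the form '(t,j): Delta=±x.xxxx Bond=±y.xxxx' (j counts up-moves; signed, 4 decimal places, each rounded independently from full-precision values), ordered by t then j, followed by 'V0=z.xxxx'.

(0,0): Delta=0.2072 Bond=3.3355
V0=14.5219

Risk-neutral probability p* = (R−d)/(u−d) = (1.07−0.81)/(1.4−0.81) = 0.4407.
Terminal values V(1,·): V(1,0)=12.6300, V(1,1)=19.2300
  t=0,j=0: stock 54.0000 → up 75.6000 (V=19.2300), down 43.7400 (V=12.6300). Price 14.5219; hedge Δ=0.2072, bond B=3.3355.
Each (Δ,B) replicates both successor values, so the strategy is self-financing and V0 is arbitrage-free.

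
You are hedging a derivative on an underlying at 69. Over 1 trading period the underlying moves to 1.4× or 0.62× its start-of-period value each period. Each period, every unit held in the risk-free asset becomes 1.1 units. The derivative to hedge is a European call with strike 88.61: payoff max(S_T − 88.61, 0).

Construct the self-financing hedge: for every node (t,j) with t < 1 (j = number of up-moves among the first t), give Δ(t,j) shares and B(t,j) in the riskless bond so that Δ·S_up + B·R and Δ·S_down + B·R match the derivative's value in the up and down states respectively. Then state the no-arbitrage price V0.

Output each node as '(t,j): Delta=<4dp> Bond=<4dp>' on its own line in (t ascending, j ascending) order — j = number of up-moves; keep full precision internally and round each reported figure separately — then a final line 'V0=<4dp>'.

(0,0): Delta=0.1485 Bond=-5.7737
V0=4.4699

Since d<R<u, set p* = (R−d)/(u−d) = 0.6154; price each node as the discounted p*-expectation of its children.
Payoff layer (t=1): V(1,0)=0.0000, V(1,1)=7.9900
(0,0): S=69.0000. Δ = (V_up−V_dn)/(S_up−S_dn) = (7.9900−0.0000)/(96.6000−42.7800) = 0.1485. V = [p*·7.9900 + (1−p*)·0.0000]/1.1 = 4.4699. B = V − Δ·S = -5.7737.
Self-financing check: at every node Δ·S+B equals the discounted successor values.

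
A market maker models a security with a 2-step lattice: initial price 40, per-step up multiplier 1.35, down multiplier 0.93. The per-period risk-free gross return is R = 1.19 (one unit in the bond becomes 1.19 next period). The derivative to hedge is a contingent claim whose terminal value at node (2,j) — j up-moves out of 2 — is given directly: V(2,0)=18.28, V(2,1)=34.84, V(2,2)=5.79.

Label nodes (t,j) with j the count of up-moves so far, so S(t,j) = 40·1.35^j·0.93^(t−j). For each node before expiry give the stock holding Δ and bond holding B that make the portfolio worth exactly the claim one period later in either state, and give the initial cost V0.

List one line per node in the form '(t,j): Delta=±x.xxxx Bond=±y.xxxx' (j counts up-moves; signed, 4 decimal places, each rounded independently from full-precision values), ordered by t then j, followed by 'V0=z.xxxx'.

Under the risk-neutral measure, an up-move has probability p* = (R−d)/(u−d) = 0.6190 and values discount at R = 1.19.
Terminal values V(2,·): V(2,0)=18.2800, V(2,1)=34.8400, V(2,2)=5.7900
(1,0): S=37.2000. Δ = (V_up−V_dn)/(S_up−S_dn) = (34.8400−18.2800)/(50.2200−34.5960) = 1.0599. V = [p*·34.8400 + (1−p*)·18.2800]/1.19 = 23.9760. B = V − Δ·S = -15.4526.
(1,1): S=54.0000. Δ = (V_up−V_dn)/(S_up−S_dn) = (5.7900−34.8400)/(72.9000−50.2200) = -1.2809. V = [p*·5.7900 + (1−p*)·34.8400]/1.19 = 14.1653. B = V − Δ·S = 83.3319.
(0,0): S=40.0000. Δ = (V_up−V_dn)/(S_up−S_dn) = (14.1653−23.9760)/(54.0000−37.2000) = -0.5840. V = [p*·14.1653 + (1−p*)·23.9760]/1.19 = 15.0443. B = V − Δ·S = 38.4031.
Self-financing check: at every node Δ·S+B equals the discounted successor values.

(0,0): Delta=-0.5840 Bond=38.4031
(1,0): Delta=1.0599 Bond=-15.4526
(1,1): Delta=-1.2809 Bond=83.3319
V0=15.0443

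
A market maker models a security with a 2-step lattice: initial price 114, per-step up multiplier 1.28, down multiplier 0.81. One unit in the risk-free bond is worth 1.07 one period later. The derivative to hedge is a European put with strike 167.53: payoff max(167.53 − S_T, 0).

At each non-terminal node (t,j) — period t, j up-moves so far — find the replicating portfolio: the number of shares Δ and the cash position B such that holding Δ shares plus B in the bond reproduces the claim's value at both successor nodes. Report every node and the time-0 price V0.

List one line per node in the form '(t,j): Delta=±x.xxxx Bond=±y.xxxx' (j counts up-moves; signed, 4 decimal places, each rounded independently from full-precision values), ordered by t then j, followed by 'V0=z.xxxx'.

(0,0): Delta=-0.8143 Bond=130.2995
(1,0): Delta=-1.0000 Bond=156.5701
(1,1): Delta=-0.7194 Bond=125.5688
V0=37.4719

Under the risk-neutral measure, an up-move has probability p* = (R−d)/(u−d) = 0.5532 and values discount at R = 1.07.
Terminal payoffs: V(2,0)=92.7346, V(2,1)=49.3348, V(2,2)=0.0000
(1,0): S=92.3400. Δ = (V_up−V_dn)/(S_up−S_dn) = (49.3348−92.7346)/(118.1952−74.7954) = -1.0000. V = [p*·49.3348 + (1−p*)·92.7346]/1.07 = 64.2301. B = V − Δ·S = 156.5701.
(1,1): S=145.9200. Δ = (V_up−V_dn)/(S_up−S_dn) = (0.0000−49.3348)/(186.7776−118.1952) = -0.7194. V = [p*·0.0000 + (1−p*)·49.3348]/1.07 = 20.6011. B = V − Δ·S = 125.5688.
(0,0): S=114.0000. Δ = (V_up−V_dn)/(S_up−S_dn) = (20.6011−64.2301)/(145.9200−92.3400) = -0.8143. V = [p*·20.6011 + (1−p*)·64.2301]/1.07 = 37.4719. B = V − Δ·S = 130.2995.
Self-financing check: at every node Δ·S+B equals the discounted successor values.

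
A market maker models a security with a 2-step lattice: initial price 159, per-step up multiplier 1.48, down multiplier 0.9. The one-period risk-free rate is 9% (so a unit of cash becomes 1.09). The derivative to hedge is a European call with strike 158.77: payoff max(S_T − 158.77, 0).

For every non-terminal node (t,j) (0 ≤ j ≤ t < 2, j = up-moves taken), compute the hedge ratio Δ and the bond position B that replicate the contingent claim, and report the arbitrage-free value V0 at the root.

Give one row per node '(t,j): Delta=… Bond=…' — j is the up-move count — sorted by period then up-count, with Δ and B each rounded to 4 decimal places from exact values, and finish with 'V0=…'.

(0,0): Delta=0.7995 Bond=-90.3374
(1,0): Delta=0.6388 Bond=-75.4764
(1,1): Delta=1.0000 Bond=-145.6606
V0=36.7756

The replicating-portfolio and risk-neutral prices coincide; use p* = (1.09−0.9)/(1.48−0.9) = 0.3276 for the latter.
Terminal payoffs: V(2,0)=0.0000, V(2,1)=53.0180, V(2,2)=189.5036
(1,0): S=143.1000. Δ = (V_up−V_dn)/(S_up−S_dn) = (53.0180−0.0000)/(211.7880−128.7900) = 0.6388. V = [p*·53.0180 + (1−p*)·0.0000]/1.09 = 15.9339. B = V − Δ·S = -75.4764.
(1,1): S=235.3200. Δ = (V_up−V_dn)/(S_up−S_dn) = (189.5036−53.0180)/(348.2736−211.7880) = 1.0000. V = [p*·189.5036 + (1−p*)·53.0180]/1.09 = 89.6594. B = V − Δ·S = -145.6606.
(0,0): S=159.0000. Δ = (V_up−V_dn)/(S_up−S_dn) = (89.6594−15.9339)/(235.3200−143.1000) = 0.7995. V = [p*·89.6594 + (1−p*)·15.9339]/1.09 = 36.7756. B = V − Δ·S = -90.3374.
Check: Δ(0,0)·S0 + B(0,0) = 36.7756 = V0.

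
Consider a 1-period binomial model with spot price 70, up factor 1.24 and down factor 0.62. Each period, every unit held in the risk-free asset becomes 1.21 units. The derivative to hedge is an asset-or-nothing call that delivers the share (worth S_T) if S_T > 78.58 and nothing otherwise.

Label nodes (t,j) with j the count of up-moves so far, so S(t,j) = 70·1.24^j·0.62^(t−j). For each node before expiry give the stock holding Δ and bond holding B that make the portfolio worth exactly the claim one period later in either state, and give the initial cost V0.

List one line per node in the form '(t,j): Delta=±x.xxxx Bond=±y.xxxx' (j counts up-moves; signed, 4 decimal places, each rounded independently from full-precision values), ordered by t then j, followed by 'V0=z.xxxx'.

Risk-neutral probability p* = (R−d)/(u−d) = (1.21−0.62)/(1.24−0.62) = 0.9516.
Terminal values V(1,·): V(1,0)=0.0000, V(1,1)=86.8000
  t=0,j=0: stock 70.0000 → up 86.8000 (V=86.8000), down 43.4000 (V=0.0000). Price 68.2645; hedge Δ=2.0000, bond B=-71.7355.
The time-0 hedge costs 68.2645, which is the no-arbitrage price.

(0,0): Delta=2.0000 Bond=-71.7355
V0=68.2645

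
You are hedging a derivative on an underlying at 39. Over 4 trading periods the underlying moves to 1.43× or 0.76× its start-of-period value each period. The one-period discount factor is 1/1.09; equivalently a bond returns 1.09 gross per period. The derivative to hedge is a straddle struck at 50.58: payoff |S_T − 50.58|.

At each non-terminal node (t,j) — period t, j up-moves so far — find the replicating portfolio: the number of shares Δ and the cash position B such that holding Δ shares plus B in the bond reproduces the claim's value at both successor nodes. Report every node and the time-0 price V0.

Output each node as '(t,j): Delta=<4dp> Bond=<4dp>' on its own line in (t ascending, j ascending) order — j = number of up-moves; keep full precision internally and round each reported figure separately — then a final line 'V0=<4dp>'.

(0,0): Delta=0.3275 Bond=5.8455
(1,0): Delta=-0.2578 Bond=23.7181
(1,1): Delta=0.6479 Bond=-11.5005
(2,0): Delta=-1.0000 Bond=42.5722
(2,1): Delta=0.1486 Bond=8.6265
(2,2): Delta=0.9213 Bond=-34.3389
(3,0): Delta=-1.0000 Bond=46.4037
(3,1): Delta=-1.0000 Bond=46.4037
(3,2): Delta=0.7776 Bond=-28.7190
(3,3): Delta=1.0000 Bond=-46.4037
V0=18.6163

Since d<R<u, set p* = (R−d)/(u−d) = 0.4925; price each node as the discounted p*-expectation of its children.
Terminal values V(4,·): V(4,0)=37.5688, V(4,1)=26.0983, V(4,2)=4.5158, V(4,3)=36.0935, V(4,4)=112.5030
Node (3,0) S=17.1201: V=(p*·26.0983+(1−p*)·37.5688)/1.09=29.2836; Δ=(26.0983−37.5688)/(24.4817−13.0112)=-1.0000; B=V−Δ·S=46.4037
Node (3,1) S=32.2128: V=(p*·4.5158+(1−p*)·26.0983)/1.09=14.1909; Δ=(4.5158−26.0983)/(46.0642−24.4817)=-1.0000; B=V−Δ·S=46.4037
Node (3,2) S=60.6108: V=(p*·36.0935+(1−p*)·4.5158)/1.09=18.4119; Δ=(36.0935−4.5158)/(86.6735−46.0642)=0.7776; B=V−Δ·S=-28.7190
Node (3,3) S=114.0441: V=(p*·112.5030+(1−p*)·36.0935)/1.09=67.6404; Δ=(112.5030−36.0935)/(163.0830−86.6735)=1.0000; B=V−Δ·S=-46.4037
Node (2,0) S=22.5264: V=(p*·14.1909+(1−p*)·29.2836)/1.09=20.0458; Δ=(14.1909−29.2836)/(32.2128−17.1201)=-1.0000; B=V−Δ·S=42.5722
Node (2,1) S=42.3852: V=(p*·18.4119+(1−p*)·14.1909)/1.09=14.9265; Δ=(18.4119−14.1909)/(60.6108−32.2128)=0.1486; B=V−Δ·S=8.6265
Node (2,2) S=79.7511: V=(p*·67.6404+(1−p*)·18.4119)/1.09=39.1365; Δ=(67.6404−18.4119)/(114.0441−60.6108)=0.9213; B=V−Δ·S=-34.3389
Node (1,0) S=29.6400: V=(p*·14.9265+(1−p*)·20.0458)/1.09=16.0774; Δ=(14.9265−20.0458)/(42.3852−22.5264)=-0.2578; B=V−Δ·S=23.7181
Node (1,1) S=55.7700: V=(p*·39.1365+(1−p*)·14.9265)/1.09=24.6338; Δ=(39.1365−14.9265)/(79.7511−42.3852)=0.6479; B=V−Δ·S=-11.5005
Node (0,0) S=39.0000: V=(p*·24.6338+(1−p*)·16.0774)/1.09=18.6163; Δ=(24.6338−16.0774)/(55.7700−29.6400)=0.3275; B=V−Δ·S=5.8455
Self-financing check: at every node Δ·S+B equals the discounted successor values.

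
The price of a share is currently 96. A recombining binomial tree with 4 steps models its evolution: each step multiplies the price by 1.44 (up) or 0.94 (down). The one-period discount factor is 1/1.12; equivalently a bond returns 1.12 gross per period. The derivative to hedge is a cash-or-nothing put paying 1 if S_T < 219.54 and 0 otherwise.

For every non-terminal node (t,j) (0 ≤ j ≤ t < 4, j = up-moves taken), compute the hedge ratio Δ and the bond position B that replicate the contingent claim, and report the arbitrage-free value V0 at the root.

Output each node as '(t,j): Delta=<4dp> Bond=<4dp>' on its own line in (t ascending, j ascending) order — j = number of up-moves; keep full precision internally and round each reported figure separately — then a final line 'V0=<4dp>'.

No-arbitrage ⇒ martingale measure with p* = (R−d)/(u−d) = 0.3600.
At expiry t=4: V(4,0)=1.0000, V(4,1)=1.0000, V(4,2)=1.0000, V(4,3)=0.0000, V(4,4)=0.0000
Node (3,0) S=79.7361: V=(p*·1.0000+(1−p*)·1.0000)/1.12=0.8929; Δ=(1.0000−1.0000)/(114.8199−74.9519)=0.0000; B=V−Δ·S=0.8929
Node (3,1) S=122.1489: V=(p*·1.0000+(1−p*)·1.0000)/1.12=0.8929; Δ=(1.0000−1.0000)/(175.8944−114.8199)=0.0000; B=V−Δ·S=0.8929
Node (3,2) S=187.1217: V=(p*·0.0000+(1−p*)·1.0000)/1.12=0.5714; Δ=(0.0000−1.0000)/(269.4552−175.8944)=-0.0107; B=V−Δ·S=2.5714
Node (3,3) S=286.6545: V=(p*·0.0000+(1−p*)·0.0000)/1.12=0.0000; Δ=(0.0000−0.0000)/(412.7824−269.4552)=0.0000; B=V−Δ·S=0.0000
Node (2,0) S=84.8256: V=(p*·0.8929+(1−p*)·0.8929)/1.12=0.7972; Δ=(0.8929−0.8929)/(122.1489−79.7361)=0.0000; B=V−Δ·S=0.7972
Node (2,1) S=129.9456: V=(p*·0.5714+(1−p*)·0.8929)/1.12=0.6939; Δ=(0.5714−0.8929)/(187.1217−122.1489)=-0.0049; B=V−Δ·S=1.3367
Node (2,2) S=199.0656: V=(p*·0.0000+(1−p*)·0.5714)/1.12=0.3265; Δ=(0.0000−0.5714)/(286.6545−187.1217)=-0.0057; B=V−Δ·S=1.4694
Node (1,0) S=90.2400: V=(p*·0.6939+(1−p*)·0.7972)/1.12=0.6786; Δ=(0.6939−0.7972)/(129.9456−84.8256)=-0.0023; B=V−Δ·S=0.8852
Node (1,1) S=138.2400: V=(p*·0.3265+(1−p*)·0.6939)/1.12=0.5015; Δ=(0.3265−0.6939)/(199.0656−129.9456)=-0.0053; B=V−Δ·S=1.2362
Node (0,0) S=96.0000: V=(p*·0.5015+(1−p*)·0.6786)/1.12=0.5489; Δ=(0.5015−0.6786)/(138.2400−90.2400)=-0.0037; B=V−Δ·S=0.9032
Root portfolio cost Δ·96+B reproduces V0=0.5489.

(0,0): Delta=-0.0037 Bond=0.9032
(1,0): Delta=-0.0023 Bond=0.8852
(1,1): Delta=-0.0053 Bond=1.2362
(2,0): Delta=0.0000 Bond=0.7972
(2,1): Delta=-0.0049 Bond=1.3367
(2,2): Delta=-0.0057 Bond=1.4694
(3,0): Delta=0.0000 Bond=0.8929
(3,1): Delta=0.0000 Bond=0.8929
(3,2): Delta=-0.0107 Bond=2.5714
(3,3): Delta=0.0000 Bond=0.0000
V0=0.5489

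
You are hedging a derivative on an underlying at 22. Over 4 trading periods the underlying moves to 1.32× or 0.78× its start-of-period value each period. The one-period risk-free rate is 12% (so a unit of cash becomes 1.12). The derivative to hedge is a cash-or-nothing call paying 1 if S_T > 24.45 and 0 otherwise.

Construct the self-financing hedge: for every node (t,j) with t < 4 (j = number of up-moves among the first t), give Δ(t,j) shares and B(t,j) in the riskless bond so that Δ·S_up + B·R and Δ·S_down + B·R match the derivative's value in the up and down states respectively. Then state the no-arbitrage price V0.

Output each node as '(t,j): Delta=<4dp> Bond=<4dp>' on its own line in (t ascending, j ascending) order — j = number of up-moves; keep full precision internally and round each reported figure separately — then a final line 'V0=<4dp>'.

(0,0): Delta=0.0264 Bond=-0.2457
(1,0): Delta=0.0341 Bond=-0.4076
(1,1): Delta=0.0237 Bond=-0.1973
(2,0): Delta=0.0000 Bond=0.0000
(2,1): Delta=0.0460 Bond=-0.7250
(2,2): Delta=0.0160 Bond=0.0755
(3,0): Delta=0.0000 Bond=0.0000
(3,1): Delta=0.0000 Bond=0.0000
(3,2): Delta=0.0619 Bond=-1.2897
(3,3): Delta=0.0000 Bond=0.8929
V0=0.3349

Since d<R<u, set p* = (R−d)/(u−d) = 0.6296; price each node as the discounted p*-expectation of its children.
Terminal payoffs: V(4,0)=0.0000, V(4,1)=0.0000, V(4,2)=0.0000, V(4,3)=1.0000, V(4,4)=1.0000
(3,0): S=10.4401. Δ = (V_up−V_dn)/(S_up−S_dn) = (0.0000−0.0000)/(13.7810−8.1433) = 0.0000. V = [p*·0.0000 + (1−p*)·0.0000]/1.12 = 0.0000. B = V − Δ·S = 0.0000.
(3,1): S=17.6679. Δ = (V_up−V_dn)/(S_up−S_dn) = (0.0000−0.0000)/(23.3217−13.7810) = 0.0000. V = [p*·0.0000 + (1−p*)·0.0000]/1.12 = 0.0000. B = V − Δ·S = 0.0000.
(3,2): S=29.8996. Δ = (V_up−V_dn)/(S_up−S_dn) = (1.0000−0.0000)/(39.4675−23.3217) = 0.0619. V = [p*·1.0000 + (1−p*)·0.0000]/1.12 = 0.5622. B = V − Δ·S = -1.2897.
(3,3): S=50.5993. Δ = (V_up−V_dn)/(S_up−S_dn) = (1.0000−1.0000)/(66.7911−39.4675) = 0.0000. V = [p*·1.0000 + (1−p*)·1.0000]/1.12 = 0.8929. B = V − Δ·S = 0.8929.
(2,0): S=13.3848. Δ = (V_up−V_dn)/(S_up−S_dn) = (0.0000−0.0000)/(17.6679−10.4401) = 0.0000. V = [p*·0.0000 + (1−p*)·0.0000]/1.12 = 0.0000. B = V − Δ·S = 0.0000.
(2,1): S=22.6512. Δ = (V_up−V_dn)/(S_up−S_dn) = (0.5622−0.0000)/(29.8996−17.6679) = 0.0460. V = [p*·0.5622 + (1−p*)·0.0000]/1.12 = 0.3160. B = V − Δ·S = -0.7250.
(2,2): S=38.3328. Δ = (V_up−V_dn)/(S_up−S_dn) = (0.8929−0.5622)/(50.5993−29.8996) = 0.0160. V = [p*·0.8929 + (1−p*)·0.5622]/1.12 = 0.6878. B = V − Δ·S = 0.0755.
(1,0): S=17.1600. Δ = (V_up−V_dn)/(S_up−S_dn) = (0.3160−0.0000)/(22.6512−13.3848) = 0.0341. V = [p*·0.3160 + (1−p*)·0.0000]/1.12 = 0.1777. B = V − Δ·S = -0.4076.
(1,1): S=29.0400. Δ = (V_up−V_dn)/(S_up−S_dn) = (0.6878−0.3160)/(38.3328−22.6512) = 0.0237. V = [p*·0.6878 + (1−p*)·0.3160]/1.12 = 0.4912. B = V − Δ·S = -0.1973.
(0,0): S=22.0000. Δ = (V_up−V_dn)/(S_up−S_dn) = (0.4912−0.1777)/(29.0400−17.1600) = 0.0264. V = [p*·0.4912 + (1−p*)·0.1777]/1.12 = 0.3349. B = V − Δ·S = -0.2457.
Each (Δ,B) replicates both successor values, so the strategy is self-financing and V0 is arbitrage-free.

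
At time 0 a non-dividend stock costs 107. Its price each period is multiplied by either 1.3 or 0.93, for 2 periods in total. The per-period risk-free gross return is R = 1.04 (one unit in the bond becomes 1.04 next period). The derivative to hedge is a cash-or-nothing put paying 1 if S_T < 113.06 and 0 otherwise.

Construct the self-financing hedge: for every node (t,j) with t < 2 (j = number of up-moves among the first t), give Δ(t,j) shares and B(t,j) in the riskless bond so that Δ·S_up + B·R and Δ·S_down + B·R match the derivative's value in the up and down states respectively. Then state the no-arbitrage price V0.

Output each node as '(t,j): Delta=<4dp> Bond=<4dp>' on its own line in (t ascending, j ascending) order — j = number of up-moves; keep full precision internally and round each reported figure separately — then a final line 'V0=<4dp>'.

(0,0): Delta=-0.0171 Bond=2.2827
(1,0): Delta=-0.0272 Bond=3.3784
(1,1): Delta=0.0000 Bond=0.0000
V0=0.4565

The replicating-portfolio and risk-neutral prices coincide; use p* = (1.04−0.93)/(1.3−0.93) = 0.2973 for the latter.
At expiry t=2: V(2,0)=1.0000, V(2,1)=0.0000, V(2,2)=0.0000
(1,0): S=99.5100. Δ = (V_up−V_dn)/(S_up−S_dn) = (0.0000−1.0000)/(129.3630−92.5443) = -0.0272. V = [p*·0.0000 + (1−p*)·1.0000]/1.04 = 0.6757. B = V − Δ·S = 3.3784.
(1,1): S=139.1000. Δ = (V_up−V_dn)/(S_up−S_dn) = (0.0000−0.0000)/(180.8300−129.3630) = 0.0000. V = [p*·0.0000 + (1−p*)·0.0000]/1.04 = 0.0000. B = V − Δ·S = 0.0000.
(0,0): S=107.0000. Δ = (V_up−V_dn)/(S_up−S_dn) = (0.0000−0.6757)/(139.1000−99.5100) = -0.0171. V = [p*·0.0000 + (1−p*)·0.6757]/1.04 = 0.4565. B = V − Δ·S = 2.2827.
Root portfolio cost Δ·107+B reproduces V0=0.4565.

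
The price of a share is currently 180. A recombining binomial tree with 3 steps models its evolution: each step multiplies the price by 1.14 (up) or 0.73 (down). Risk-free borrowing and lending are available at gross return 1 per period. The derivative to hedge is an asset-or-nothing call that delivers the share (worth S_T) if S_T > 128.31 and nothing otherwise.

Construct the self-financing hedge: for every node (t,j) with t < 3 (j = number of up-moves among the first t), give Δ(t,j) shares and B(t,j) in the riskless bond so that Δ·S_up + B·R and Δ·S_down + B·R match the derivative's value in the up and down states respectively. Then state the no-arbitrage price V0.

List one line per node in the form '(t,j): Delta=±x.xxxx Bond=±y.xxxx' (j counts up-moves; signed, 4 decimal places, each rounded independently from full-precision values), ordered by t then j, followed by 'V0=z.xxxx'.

(0,0): Delta=1.6042 Bond=-136.7408
(1,0): Delta=2.0874 Bond=-200.2276
(1,1): Delta=1.4438 Bond=-103.8217
(2,0): Delta=0.0000 Bond=0.0000
(2,1): Delta=2.7805 Bond=-304.0493
(2,2): Delta=1.0000 Bond=0.0000
V0=152.0230

Risk-neutral probability p* = (R−d)/(u−d) = (1−0.73)/(1.14−0.73) = 0.6585.
At expiry t=3: V(3,0)=0.0000, V(3,1)=0.0000, V(3,2)=170.7674, V(3,3)=266.6779
(2,0): S=95.9220. Δ = (V_up−V_dn)/(S_up−S_dn) = (0.0000−0.0000)/(109.3511−70.0231) = 0.0000. V = [p*·0.0000 + (1−p*)·0.0000]/1 = 0.0000. B = V − Δ·S = 0.0000.
(2,1): S=149.7960. Δ = (V_up−V_dn)/(S_up−S_dn) = (170.7674−0.0000)/(170.7674−109.3511) = 2.7805. V = [p*·170.7674 + (1−p*)·0.0000]/1 = 112.4566. B = V − Δ·S = -304.0493.
(2,2): S=233.9280. Δ = (V_up−V_dn)/(S_up−S_dn) = (266.6779−170.7674)/(266.6779−170.7674) = 1.0000. V = [p*·266.6779 + (1−p*)·170.7674]/1 = 233.9280. B = V − Δ·S = 0.0000.
(1,0): S=131.4000. Δ = (V_up−V_dn)/(S_up−S_dn) = (112.4566−0.0000)/(149.7960−95.9220) = 2.0874. V = [p*·112.4566 + (1−p*)·0.0000]/1 = 74.0568. B = V − Δ·S = -200.2276.
(1,1): S=205.2000. Δ = (V_up−V_dn)/(S_up−S_dn) = (233.9280−112.4566)/(233.9280−149.7960) = 1.4438. V = [p*·233.9280 + (1−p*)·112.4566]/1 = 192.4500. B = V − Δ·S = -103.8217.
(0,0): S=180.0000. Δ = (V_up−V_dn)/(S_up−S_dn) = (192.4500−74.0568)/(205.2000−131.4000) = 1.6042. V = [p*·192.4500 + (1−p*)·74.0568]/1 = 152.0230. B = V − Δ·S = -136.7408.
Self-financing check: at every node Δ·S+B equals the discounted successor values.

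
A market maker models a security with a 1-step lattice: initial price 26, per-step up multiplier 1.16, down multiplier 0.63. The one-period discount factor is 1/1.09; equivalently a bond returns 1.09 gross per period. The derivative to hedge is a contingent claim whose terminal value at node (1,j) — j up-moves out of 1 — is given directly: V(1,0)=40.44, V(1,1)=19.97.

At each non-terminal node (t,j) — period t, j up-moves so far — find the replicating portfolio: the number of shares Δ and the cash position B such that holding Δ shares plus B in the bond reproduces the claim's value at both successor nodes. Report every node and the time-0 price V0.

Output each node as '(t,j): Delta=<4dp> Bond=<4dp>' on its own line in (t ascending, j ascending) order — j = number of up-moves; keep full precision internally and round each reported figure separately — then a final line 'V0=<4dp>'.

(0,0): Delta=-1.4855 Bond=59.4241
V0=20.8015

The replicating-portfolio and risk-neutral prices coincide; use p* = (1.09−0.63)/(1.16−0.63) = 0.8679 for the latter.
Payoff layer (t=1): V(1,0)=40.4400, V(1,1)=19.9700
Node (0,0) S=26.0000: V=(p*·19.9700+(1−p*)·40.4400)/1.09=20.8015; Δ=(19.9700−40.4400)/(30.1600−16.3800)=-1.4855; B=V−Δ·S=59.4241
Each (Δ,B) replicates both successor values, so the strategy is self-financing and V0 is arbitrage-free.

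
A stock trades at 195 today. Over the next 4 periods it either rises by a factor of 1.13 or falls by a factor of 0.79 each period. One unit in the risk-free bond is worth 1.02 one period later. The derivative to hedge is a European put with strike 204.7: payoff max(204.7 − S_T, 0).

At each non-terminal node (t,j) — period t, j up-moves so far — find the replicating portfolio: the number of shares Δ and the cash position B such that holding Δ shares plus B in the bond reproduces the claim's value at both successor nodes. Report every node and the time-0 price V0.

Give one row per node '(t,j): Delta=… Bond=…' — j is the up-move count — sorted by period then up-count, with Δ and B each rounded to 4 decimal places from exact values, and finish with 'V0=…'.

No-arbitrage ⇒ martingale measure with p* = (R−d)/(u−d) = 0.6765.
At expiry t=4: V(4,0)=128.7473, V(4,1)=96.0589, V(4,2)=49.3019, V(4,3)=0.0000, V(4,4)=0.0000
  t=3,j=0: stock 96.1426 → up 108.6411 (V=96.0589), down 75.9527 (V=128.7473). Price 104.5437; hedge Δ=-1.0000, bond B=200.6863.
  t=3,j=1: stock 137.5204 → up 155.3981 (V=49.3019), down 108.6411 (V=96.0589). Price 63.1658; hedge Δ=-1.0000, bond B=200.6863.
  t=3,j=2: stock 196.7064 → up 222.2783 (V=0.0000), down 155.3981 (V=49.3019). Price 15.6379; hedge Δ=-0.7372, bond B=160.6435.
  t=3,j=3: stock 281.3649 → up 317.9424 (V=0.0000), down 222.2783 (V=0.0000). Price 0.0000; hedge Δ=0.0000, bond B=0.0000.
  t=2,j=0: stock 121.6995 → up 137.5204 (V=63.1658), down 96.1426 (V=104.5437). Price 75.0517; hedge Δ=-1.0000, bond B=196.7512.
  t=2,j=1: stock 174.0765 → up 196.7064 (V=15.6379), down 137.5204 (V=63.1658). Price 30.4064; hedge Δ=-0.8030, bond B=170.1946.
  t=2,j=2: stock 248.9955 → up 281.3649 (V=0.0000), down 196.7064 (V=15.6379). Price 4.9601; hedge Δ=-0.1847, bond B=50.9538.
  t=1,j=0: stock 154.0500 → up 174.0765 (V=30.4064), down 121.6995 (V=75.0517). Price 43.9711; hedge Δ=-0.8524, bond B=175.2808.
  t=1,j=1: stock 220.3500 → up 248.9955 (V=4.9601), down 174.0765 (V=30.4064). Price 12.9341; hedge Δ=-0.3397, bond B=87.7762.
  t=0,j=0: stock 195.0000 → up 220.3500 (V=12.9341), down 154.0500 (V=43.9711). Price 22.5250; hedge Δ=-0.4681, bond B=113.8103.
The time-0 hedge costs 22.5250, which is the no-arbitrage price.

(0,0): Delta=-0.4681 Bond=113.8103
(1,0): Delta=-0.8524 Bond=175.2808
(1,1): Delta=-0.3397 Bond=87.7762
(2,0): Delta=-1.0000 Bond=196.7512
(2,1): Delta=-0.8030 Bond=170.1946
(2,2): Delta=-0.1847 Bond=50.9538
(3,0): Delta=-1.0000 Bond=200.6863
(3,1): Delta=-1.0000 Bond=200.6863
(3,2): Delta=-0.7372 Bond=160.6435
(3,3): Delta=0.0000 Bond=0.0000
V0=22.5250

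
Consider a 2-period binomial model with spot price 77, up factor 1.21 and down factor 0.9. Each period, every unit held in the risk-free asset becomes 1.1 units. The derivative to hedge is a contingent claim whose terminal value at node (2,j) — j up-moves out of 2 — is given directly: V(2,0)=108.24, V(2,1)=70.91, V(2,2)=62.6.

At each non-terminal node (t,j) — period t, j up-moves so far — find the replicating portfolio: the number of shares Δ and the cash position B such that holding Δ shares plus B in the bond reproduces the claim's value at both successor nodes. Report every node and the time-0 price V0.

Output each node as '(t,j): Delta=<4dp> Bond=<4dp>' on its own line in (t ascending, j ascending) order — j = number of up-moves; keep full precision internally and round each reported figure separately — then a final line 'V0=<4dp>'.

(0,0): Delta=-0.7087 Bond=114.1964
(1,0): Delta=-1.7377 Bond=196.9249
(1,1): Delta=-0.2877 Bond=86.3962
V0=59.6292

No-arbitrage ⇒ martingale measure with p* = (R−d)/(u−d) = 0.6452.
At expiry t=2: V(2,0)=108.2400, V(2,1)=70.9100, V(2,2)=62.6000
  t=1,j=0: stock 69.3000 → up 83.8530 (V=70.9100), down 62.3700 (V=108.2400). Price 76.5056; hedge Δ=-1.7377, bond B=196.9249.
  t=1,j=1: stock 93.1700 → up 112.7357 (V=62.6000), down 83.8530 (V=70.9100). Price 59.5897; hedge Δ=-0.2877, bond B=86.3962.
  t=0,j=0: stock 77.0000 → up 93.1700 (V=59.5897), down 69.3000 (V=76.5056). Price 59.6292; hedge Δ=-0.7087, bond B=114.1964.
Self-financing check: at every node Δ·S+B equals the discounted successor values.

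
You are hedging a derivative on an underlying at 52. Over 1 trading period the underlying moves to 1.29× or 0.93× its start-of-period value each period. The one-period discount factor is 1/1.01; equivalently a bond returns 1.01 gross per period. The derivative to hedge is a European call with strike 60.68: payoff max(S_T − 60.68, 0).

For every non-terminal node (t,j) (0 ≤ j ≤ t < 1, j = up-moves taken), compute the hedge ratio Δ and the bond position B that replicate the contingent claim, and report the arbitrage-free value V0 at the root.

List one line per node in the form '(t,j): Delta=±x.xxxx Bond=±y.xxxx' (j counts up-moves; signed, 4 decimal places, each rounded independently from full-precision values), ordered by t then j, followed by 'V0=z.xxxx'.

(0,0): Delta=0.3419 Bond=-16.3696
V0=1.4081

Under the risk-neutral measure, an up-move has probability p* = (R−d)/(u−d) = 0.2222 and values discount at R = 1.01.
At expiry t=1: V(1,0)=0.0000, V(1,1)=6.4000
Node (0,0) S=52.0000: V=(p*·6.4000+(1−p*)·0.0000)/1.01=1.4081; Δ=(6.4000−0.0000)/(67.0800−48.3600)=0.3419; B=V−Δ·S=-16.3696
Check: Δ(0,0)·S0 + B(0,0) = 1.4081 = V0.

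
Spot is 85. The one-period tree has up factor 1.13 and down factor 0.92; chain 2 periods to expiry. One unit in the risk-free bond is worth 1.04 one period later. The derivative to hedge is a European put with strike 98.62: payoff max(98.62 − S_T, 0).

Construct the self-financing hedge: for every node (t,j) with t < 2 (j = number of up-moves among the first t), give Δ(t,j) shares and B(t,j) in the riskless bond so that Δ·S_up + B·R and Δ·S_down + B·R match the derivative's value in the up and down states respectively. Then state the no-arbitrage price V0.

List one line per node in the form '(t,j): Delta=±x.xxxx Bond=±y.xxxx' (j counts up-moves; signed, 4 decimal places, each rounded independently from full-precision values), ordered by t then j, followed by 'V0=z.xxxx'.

The replicating-portfolio and risk-neutral prices coincide; use p* = (1.04−0.92)/(1.13−0.92) = 0.5714 for the latter.
Terminal values V(2,·): V(2,0)=26.6760, V(2,1)=10.2540, V(2,2)=0.0000
(1,0): S=78.2000. Δ = (V_up−V_dn)/(S_up−S_dn) = (10.2540−26.6760)/(88.3660−71.9440) = -1.0000. V = [p*·10.2540 + (1−p*)·26.6760]/1.04 = 16.6269. B = V − Δ·S = 94.8269.
(1,1): S=96.0500. Δ = (V_up−V_dn)/(S_up−S_dn) = (0.0000−10.2540)/(108.5365−88.3660) = -0.5084. V = [p*·0.0000 + (1−p*)·10.2540]/1.04 = 4.2255. B = V − Δ·S = 53.0541.
(0,0): S=85.0000. Δ = (V_up−V_dn)/(S_up−S_dn) = (4.2255−16.6269)/(96.0500−78.2000) = -0.6948. V = [p*·4.2255 + (1−p*)·16.6269]/1.04 = 9.1735. B = V − Δ·S = 68.2276.
Check: Δ(0,0)·S0 + B(0,0) = 9.1735 = V0.

(0,0): Delta=-0.6948 Bond=68.2276
(1,0): Delta=-1.0000 Bond=94.8269
(1,1): Delta=-0.5084 Bond=53.0541
V0=9.1735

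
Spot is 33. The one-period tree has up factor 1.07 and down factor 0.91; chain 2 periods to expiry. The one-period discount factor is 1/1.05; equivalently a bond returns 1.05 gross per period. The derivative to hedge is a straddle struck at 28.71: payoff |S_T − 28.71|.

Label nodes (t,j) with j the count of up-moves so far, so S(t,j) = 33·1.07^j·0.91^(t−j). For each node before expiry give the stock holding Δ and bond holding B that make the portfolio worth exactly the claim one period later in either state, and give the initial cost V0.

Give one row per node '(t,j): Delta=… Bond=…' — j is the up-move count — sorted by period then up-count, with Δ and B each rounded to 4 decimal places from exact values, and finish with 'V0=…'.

The replicating-portfolio and risk-neutral prices coincide; use p* = (1.05−0.91)/(1.07−0.91) = 0.8750 for the latter.
Payoff layer (t=2): V(2,0)=1.3827, V(2,1)=3.4221, V(2,2)=9.0717
Node (1,0) S=30.0300: V=(p*·3.4221+(1−p*)·1.3827)/1.05=3.0164; Δ=(3.4221−1.3827)/(32.1321−27.3273)=0.4245; B=V−Δ·S=-9.7299
Node (1,1) S=35.3100: V=(p*·9.0717+(1−p*)·3.4221)/1.05=7.9671; Δ=(9.0717−3.4221)/(37.7817−32.1321)=1.0000; B=V−Δ·S=-27.3429
Node (0,0) S=33.0000: V=(p*·7.9671+(1−p*)·3.0164)/1.05=6.9984; Δ=(7.9671−3.0164)/(35.3100−30.0300)=0.9376; B=V−Δ·S=-23.9440
Self-financing check: at every node Δ·S+B equals the discounted successor values.

(0,0): Delta=0.9376 Bond=-23.9440
(1,0): Delta=0.4245 Bond=-9.7299
(1,1): Delta=1.0000 Bond=-27.3429
V0=6.9984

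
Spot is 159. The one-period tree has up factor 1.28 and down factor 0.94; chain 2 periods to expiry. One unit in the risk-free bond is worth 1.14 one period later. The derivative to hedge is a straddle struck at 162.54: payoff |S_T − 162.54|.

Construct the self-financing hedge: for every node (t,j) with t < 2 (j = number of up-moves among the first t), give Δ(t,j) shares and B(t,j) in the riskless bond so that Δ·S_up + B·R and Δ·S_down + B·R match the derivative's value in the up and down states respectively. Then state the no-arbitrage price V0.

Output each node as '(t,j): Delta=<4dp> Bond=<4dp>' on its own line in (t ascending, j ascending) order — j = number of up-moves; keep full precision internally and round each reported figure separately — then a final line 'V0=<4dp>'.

(0,0): Delta=0.7054 Bond=-72.4722
(1,0): Delta=0.1323 Bond=3.0399
(1,1): Delta=1.0000 Bond=-142.5789
V0=39.6836

Since d<R<u, set p* = (R−d)/(u−d) = 0.5882; price each node as the discounted p*-expectation of its children.
Terminal values V(2,·): V(2,0)=22.0476, V(2,1)=28.7688, V(2,2)=97.9656
(1,0): S=149.4600. Δ = (V_up−V_dn)/(S_up−S_dn) = (28.7688−22.0476)/(191.3088−140.4924) = 0.1323. V = [p*·28.7688 + (1−p*)·22.0476]/1.14 = 22.8081. B = V − Δ·S = 3.0399.
(1,1): S=203.5200. Δ = (V_up−V_dn)/(S_up−S_dn) = (97.9656−28.7688)/(260.5056−191.3088) = 1.0000. V = [p*·97.9656 + (1−p*)·28.7688]/1.14 = 60.9411. B = V − Δ·S = -142.5789.
(0,0): S=159.0000. Δ = (V_up−V_dn)/(S_up−S_dn) = (60.9411−22.8081)/(203.5200−149.4600) = 0.7054. V = [p*·60.9411 + (1−p*)·22.8081]/1.14 = 39.6836. B = V − Δ·S = -72.4722.
Check: Δ(0,0)·S0 + B(0,0) = 39.6836 = V0.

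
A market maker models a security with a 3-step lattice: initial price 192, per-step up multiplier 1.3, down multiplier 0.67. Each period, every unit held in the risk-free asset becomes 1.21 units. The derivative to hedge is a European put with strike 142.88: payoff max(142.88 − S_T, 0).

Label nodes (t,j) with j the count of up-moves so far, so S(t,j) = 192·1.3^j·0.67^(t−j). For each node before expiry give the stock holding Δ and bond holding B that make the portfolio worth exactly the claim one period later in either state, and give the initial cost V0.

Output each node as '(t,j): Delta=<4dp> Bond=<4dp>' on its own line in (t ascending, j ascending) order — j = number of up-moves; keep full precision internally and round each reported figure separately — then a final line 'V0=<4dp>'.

(0,0): Delta=-0.0489 Bond=10.4416
(1,0): Delta=-0.3486 Bond=51.1910
(1,1): Delta=-0.0232 Bond=6.2083
(2,0): Delta=-1.0000 Bond=118.0826
(2,1): Delta=-0.2927 Bond=52.5842
(2,2): Delta=0.0000 Bond=0.0000
V0=1.0535

The replicating-portfolio and risk-neutral prices coincide; use p* = (1.21−0.67)/(1.3−0.67) = 0.8571 for the latter.
Terminal payoffs: V(3,0)=85.1335, V(3,1)=30.8346, V(3,2)=0.0000, V(3,3)=0.0000
  t=2,j=0: stock 86.1888 → up 112.0454 (V=30.8346), down 57.7465 (V=85.1335). Price 31.8938; hedge Δ=-1.0000, bond B=118.0826.
  t=2,j=1: stock 167.2320 → up 217.4016 (V=0.0000), down 112.0454 (V=30.8346). Price 3.6404; hedge Δ=-0.2927, bond B=52.5842.
  t=2,j=2: stock 324.4800 → up 421.8240 (V=0.0000), down 217.4016 (V=0.0000). Price 0.0000; hedge Δ=0.0000, bond B=0.0000.
  t=1,j=0: stock 128.6400 → up 167.2320 (V=3.6404), down 86.1888 (V=31.8938). Price 6.3443; hedge Δ=-0.3486, bond B=51.1910.
  t=1,j=1: stock 249.6000 → up 324.4800 (V=0.0000), down 167.2320 (V=3.6404). Price 0.4298; hedge Δ=-0.0232, bond B=6.2083.
  t=0,j=0: stock 192.0000 → up 249.6000 (V=0.4298), down 128.6400 (V=6.3443). Price 1.0535; hedge Δ=-0.0489, bond B=10.4416.
Check: Δ(0,0)·S0 + B(0,0) = 1.0535 = V0.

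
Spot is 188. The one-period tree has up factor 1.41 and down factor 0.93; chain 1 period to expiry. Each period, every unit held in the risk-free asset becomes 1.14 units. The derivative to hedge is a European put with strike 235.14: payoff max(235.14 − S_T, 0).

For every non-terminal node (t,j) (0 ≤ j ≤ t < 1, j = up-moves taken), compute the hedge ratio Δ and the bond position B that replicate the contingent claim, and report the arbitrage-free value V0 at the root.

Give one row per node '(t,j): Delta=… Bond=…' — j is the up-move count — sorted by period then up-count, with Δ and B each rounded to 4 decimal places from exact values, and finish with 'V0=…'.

(0,0): Delta=-0.6682 Bond=155.3783
V0=29.7533

No-arbitrage ⇒ martingale measure with p* = (R−d)/(u−d) = 0.4375.
Payoff layer (t=1): V(1,0)=60.3000, V(1,1)=0.0000
(0,0): S=188.0000. Δ = (V_up−V_dn)/(S_up−S_dn) = (0.0000−60.3000)/(265.0800−174.8400) = -0.6682. V = [p*·0.0000 + (1−p*)·60.3000]/1.14 = 29.7533. B = V − Δ·S = 155.3783.
Self-financing check: at every node Δ·S+B equals the discounted successor values.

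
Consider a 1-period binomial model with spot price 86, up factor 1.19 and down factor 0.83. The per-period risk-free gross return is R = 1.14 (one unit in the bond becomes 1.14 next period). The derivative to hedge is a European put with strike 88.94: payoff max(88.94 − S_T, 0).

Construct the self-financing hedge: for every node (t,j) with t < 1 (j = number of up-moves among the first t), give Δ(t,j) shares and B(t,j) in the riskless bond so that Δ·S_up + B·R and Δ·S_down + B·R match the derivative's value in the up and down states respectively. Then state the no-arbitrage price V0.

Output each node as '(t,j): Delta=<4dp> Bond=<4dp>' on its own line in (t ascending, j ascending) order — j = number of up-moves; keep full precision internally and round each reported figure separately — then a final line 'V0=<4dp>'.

Since d<R<u, set p* = (R−d)/(u−d) = 0.8611; price each node as the discounted p*-expectation of its children.
Payoff layer (t=1): V(1,0)=17.5600, V(1,1)=0.0000
(0,0): S=86.0000. Δ = (V_up−V_dn)/(S_up−S_dn) = (0.0000−17.5600)/(102.3400−71.3800) = -0.5672. V = [p*·0.0000 + (1−p*)·17.5600]/1.14 = 2.1394. B = V − Δ·S = 50.9172.
The time-0 hedge costs 2.1394, which is the no-arbitrage price.

(0,0): Delta=-0.5672 Bond=50.9172
V0=2.1394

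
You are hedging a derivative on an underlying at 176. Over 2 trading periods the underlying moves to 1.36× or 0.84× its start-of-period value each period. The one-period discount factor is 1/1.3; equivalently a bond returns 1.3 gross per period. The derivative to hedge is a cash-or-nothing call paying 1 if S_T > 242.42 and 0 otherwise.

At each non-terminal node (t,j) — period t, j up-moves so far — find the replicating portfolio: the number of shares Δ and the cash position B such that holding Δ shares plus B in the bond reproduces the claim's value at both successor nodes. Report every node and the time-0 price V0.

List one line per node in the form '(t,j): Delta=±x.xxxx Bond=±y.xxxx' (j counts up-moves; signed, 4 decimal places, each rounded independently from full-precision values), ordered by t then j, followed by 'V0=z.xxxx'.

(0,0): Delta=0.0074 Bond=-0.8456
(1,0): Delta=0.0000 Bond=0.0000
(1,1): Delta=0.0080 Bond=-1.2426
V0=0.4630

Since d<R<u, set p* = (R−d)/(u−d) = 0.8846; price each node as the discounted p*-expectation of its children.
Payoff layer (t=2): V(2,0)=0.0000, V(2,1)=0.0000, V(2,2)=1.0000
Node (1,0) S=147.8400: V=(p*·0.0000+(1−p*)·0.0000)/1.3=0.0000; Δ=(0.0000−0.0000)/(201.0624−124.1856)=0.0000; B=V−Δ·S=0.0000
Node (1,1) S=239.3600: V=(p*·1.0000+(1−p*)·0.0000)/1.3=0.6805; Δ=(1.0000−0.0000)/(325.5296−201.0624)=0.0080; B=V−Δ·S=-1.2426
Node (0,0) S=176.0000: V=(p*·0.6805+(1−p*)·0.0000)/1.3=0.4630; Δ=(0.6805−0.0000)/(239.3600−147.8400)=0.0074; B=V−Δ·S=-0.8456
Self-financing check: at every node Δ·S+B equals the discounted successor values.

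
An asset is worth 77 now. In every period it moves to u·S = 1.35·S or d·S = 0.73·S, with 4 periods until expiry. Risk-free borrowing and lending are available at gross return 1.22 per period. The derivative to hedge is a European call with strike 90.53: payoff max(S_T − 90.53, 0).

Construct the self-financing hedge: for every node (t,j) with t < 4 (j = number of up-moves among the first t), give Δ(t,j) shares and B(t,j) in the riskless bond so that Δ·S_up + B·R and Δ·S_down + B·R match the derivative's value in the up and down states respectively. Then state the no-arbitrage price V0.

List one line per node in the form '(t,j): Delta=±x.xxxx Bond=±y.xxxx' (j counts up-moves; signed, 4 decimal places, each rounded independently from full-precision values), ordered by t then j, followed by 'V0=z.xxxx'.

(0,0): Delta=0.8854 Bond=-30.1477
(1,0): Delta=0.5752 Bond=-19.3462
(1,1): Delta=0.9299 Bond=-41.4055
(2,0): Delta=0.0000 Bond=0.0000
(2,1): Delta=0.6577 Bond=-29.8641
(2,2): Delta=0.9689 Bond=-55.9935
(3,0): Delta=0.0000 Bond=0.0000
(3,1): Delta=0.0000 Bond=0.0000
(3,2): Delta=0.7521 Bond=-46.1005
(3,3): Delta=1.0000 Bond=-74.2049
V0=38.0249

The replicating-portfolio and risk-neutral prices coincide; use p* = (1.22−0.73)/(1.35−0.73) = 0.7903 for the latter.
At expiry t=4: V(4,0)=0.0000, V(4,1)=0.0000, V(4,2)=0.0000, V(4,3)=47.7677, V(4,4)=165.2260
  t=3,j=0: stock 29.9543 → up 40.4383 (V=0.0000), down 21.8666 (V=0.0000). Price 0.0000; hedge Δ=0.0000, bond B=0.0000.
  t=3,j=1: stock 55.3950 → up 74.7832 (V=0.0000), down 40.4383 (V=0.0000). Price 0.0000; hedge Δ=0.0000, bond B=0.0000.
  t=3,j=2: stock 102.4427 → up 138.2977 (V=47.7677), down 74.7832 (V=0.0000). Price 30.9442; hedge Δ=0.7521, bond B=-46.1005.
  t=3,j=3: stock 189.4489 → up 255.7560 (V=165.2260), down 138.2977 (V=47.7677). Price 115.2440; hedge Δ=1.0000, bond B=-74.2049.
  t=2,j=0: stock 41.0333 → up 55.3950 (V=0.0000), down 29.9543 (V=0.0000). Price 0.0000; hedge Δ=0.0000, bond B=0.0000.
  t=2,j=1: stock 75.8835 → up 102.4427 (V=30.9442), down 55.3950 (V=0.0000). Price 20.0458; hedge Δ=0.6577, bond B=-29.8641.
  t=2,j=2: stock 140.3325 → up 189.4489 (V=115.2440), down 102.4427 (V=30.9442). Price 79.9739; hedge Δ=0.9689, bond B=-55.9935.
  t=1,j=0: stock 56.2100 → up 75.8835 (V=20.0458), down 41.0333 (V=0.0000). Price 12.9858; hedge Δ=0.5752, bond B=-19.3462.
  t=1,j=1: stock 103.9500 → up 140.3325 (V=79.9739), down 75.8835 (V=20.0458). Price 55.2527; hedge Δ=0.9299, bond B=-41.4055.
  t=0,j=0: stock 77.0000 → up 103.9500 (V=55.2527), down 56.2100 (V=12.9858). Price 38.0249; hedge Δ=0.8854, bond B=-30.1477.
The time-0 hedge costs 38.0249, which is the no-arbitrage price.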